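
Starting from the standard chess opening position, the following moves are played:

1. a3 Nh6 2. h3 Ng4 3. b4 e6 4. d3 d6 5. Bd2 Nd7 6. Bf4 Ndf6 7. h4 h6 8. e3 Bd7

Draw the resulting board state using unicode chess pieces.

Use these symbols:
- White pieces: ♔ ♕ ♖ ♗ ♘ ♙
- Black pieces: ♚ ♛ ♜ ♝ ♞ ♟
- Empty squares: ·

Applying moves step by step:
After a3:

♜ ♞ ♝ ♛ ♚ ♝ ♞ ♜
♟ ♟ ♟ ♟ ♟ ♟ ♟ ♟
· · · · · · · ·
· · · · · · · ·
· · · · · · · ·
♙ · · · · · · ·
· ♙ ♙ ♙ ♙ ♙ ♙ ♙
♖ ♘ ♗ ♕ ♔ ♗ ♘ ♖


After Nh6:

♜ ♞ ♝ ♛ ♚ ♝ · ♜
♟ ♟ ♟ ♟ ♟ ♟ ♟ ♟
· · · · · · · ♞
· · · · · · · ·
· · · · · · · ·
♙ · · · · · · ·
· ♙ ♙ ♙ ♙ ♙ ♙ ♙
♖ ♘ ♗ ♕ ♔ ♗ ♘ ♖


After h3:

♜ ♞ ♝ ♛ ♚ ♝ · ♜
♟ ♟ ♟ ♟ ♟ ♟ ♟ ♟
· · · · · · · ♞
· · · · · · · ·
· · · · · · · ·
♙ · · · · · · ♙
· ♙ ♙ ♙ ♙ ♙ ♙ ·
♖ ♘ ♗ ♕ ♔ ♗ ♘ ♖


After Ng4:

♜ ♞ ♝ ♛ ♚ ♝ · ♜
♟ ♟ ♟ ♟ ♟ ♟ ♟ ♟
· · · · · · · ·
· · · · · · · ·
· · · · · · ♞ ·
♙ · · · · · · ♙
· ♙ ♙ ♙ ♙ ♙ ♙ ·
♖ ♘ ♗ ♕ ♔ ♗ ♘ ♖


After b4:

♜ ♞ ♝ ♛ ♚ ♝ · ♜
♟ ♟ ♟ ♟ ♟ ♟ ♟ ♟
· · · · · · · ·
· · · · · · · ·
· ♙ · · · · ♞ ·
♙ · · · · · · ♙
· · ♙ ♙ ♙ ♙ ♙ ·
♖ ♘ ♗ ♕ ♔ ♗ ♘ ♖


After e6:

♜ ♞ ♝ ♛ ♚ ♝ · ♜
♟ ♟ ♟ ♟ · ♟ ♟ ♟
· · · · ♟ · · ·
· · · · · · · ·
· ♙ · · · · ♞ ·
♙ · · · · · · ♙
· · ♙ ♙ ♙ ♙ ♙ ·
♖ ♘ ♗ ♕ ♔ ♗ ♘ ♖


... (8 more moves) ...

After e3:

♜ · ♝ ♛ ♚ ♝ · ♜
♟ ♟ ♟ · · ♟ ♟ ·
· · · ♟ ♟ ♞ · ♟
· · · · · · · ·
· ♙ · · · ♗ ♞ ♙
♙ · · ♙ ♙ · · ·
· · ♙ · · ♙ ♙ ·
♖ ♘ · ♕ ♔ ♗ ♘ ♖


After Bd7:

♜ · · ♛ ♚ ♝ · ♜
♟ ♟ ♟ ♝ · ♟ ♟ ·
· · · ♟ ♟ ♞ · ♟
· · · · · · · ·
· ♙ · · · ♗ ♞ ♙
♙ · · ♙ ♙ · · ·
· · ♙ · · ♙ ♙ ·
♖ ♘ · ♕ ♔ ♗ ♘ ♖



  a b c d e f g h
  ─────────────────
8│♜ · · ♛ ♚ ♝ · ♜│8
7│♟ ♟ ♟ ♝ · ♟ ♟ ·│7
6│· · · ♟ ♟ ♞ · ♟│6
5│· · · · · · · ·│5
4│· ♙ · · · ♗ ♞ ♙│4
3│♙ · · ♙ ♙ · · ·│3
2│· · ♙ · · ♙ ♙ ·│2
1│♖ ♘ · ♕ ♔ ♗ ♘ ♖│1
  ─────────────────
  a b c d e f g h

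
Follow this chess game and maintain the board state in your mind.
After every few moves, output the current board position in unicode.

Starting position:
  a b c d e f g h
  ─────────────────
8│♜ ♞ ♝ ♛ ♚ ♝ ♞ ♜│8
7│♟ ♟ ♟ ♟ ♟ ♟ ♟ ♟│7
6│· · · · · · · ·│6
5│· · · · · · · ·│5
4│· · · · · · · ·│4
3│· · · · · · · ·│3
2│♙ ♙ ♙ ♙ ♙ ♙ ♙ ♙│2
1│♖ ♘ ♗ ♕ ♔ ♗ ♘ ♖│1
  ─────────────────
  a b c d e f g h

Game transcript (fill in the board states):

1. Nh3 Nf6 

  a b c d e f g h
  ─────────────────
8│♜ ♞ ♝ ♛ ♚ ♝ · ♜│8
7│♟ ♟ ♟ ♟ ♟ ♟ ♟ ♟│7
6│· · · · · ♞ · ·│6
5│· · · · · · · ·│5
4│· · · · · · · ·│4
3│· · · · · · · ♘│3
2│♙ ♙ ♙ ♙ ♙ ♙ ♙ ♙│2
1│♖ ♘ ♗ ♕ ♔ ♗ · ♖│1
  ─────────────────
  a b c d e f g h

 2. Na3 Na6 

  a b c d e f g h
  ─────────────────
8│♜ · ♝ ♛ ♚ ♝ · ♜│8
7│♟ ♟ ♟ ♟ ♟ ♟ ♟ ♟│7
6│♞ · · · · ♞ · ·│6
5│· · · · · · · ·│5
4│· · · · · · · ·│4
3│♘ · · · · · · ♘│3
2│♙ ♙ ♙ ♙ ♙ ♙ ♙ ♙│2
1│♖ · ♗ ♕ ♔ ♗ · ♖│1
  ─────────────────
  a b c d e f g h

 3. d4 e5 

  a b c d e f g h
  ─────────────────
8│♜ · ♝ ♛ ♚ ♝ · ♜│8
7│♟ ♟ ♟ ♟ · ♟ ♟ ♟│7
6│♞ · · · · ♞ · ·│6
5│· · · · ♟ · · ·│5
4│· · · ♙ · · · ·│4
3│♘ · · · · · · ♘│3
2│♙ ♙ ♙ · ♙ ♙ ♙ ♙│2
1│♖ · ♗ ♕ ♔ ♗ · ♖│1
  ─────────────────
  a b c d e f g h



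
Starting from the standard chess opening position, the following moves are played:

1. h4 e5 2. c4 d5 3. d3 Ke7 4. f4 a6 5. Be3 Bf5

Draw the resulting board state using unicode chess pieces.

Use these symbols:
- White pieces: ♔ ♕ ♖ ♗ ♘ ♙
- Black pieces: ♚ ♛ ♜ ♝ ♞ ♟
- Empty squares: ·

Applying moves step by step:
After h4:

♜ ♞ ♝ ♛ ♚ ♝ ♞ ♜
♟ ♟ ♟ ♟ ♟ ♟ ♟ ♟
· · · · · · · ·
· · · · · · · ·
· · · · · · · ♙
· · · · · · · ·
♙ ♙ ♙ ♙ ♙ ♙ ♙ ·
♖ ♘ ♗ ♕ ♔ ♗ ♘ ♖


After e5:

♜ ♞ ♝ ♛ ♚ ♝ ♞ ♜
♟ ♟ ♟ ♟ · ♟ ♟ ♟
· · · · · · · ·
· · · · ♟ · · ·
· · · · · · · ♙
· · · · · · · ·
♙ ♙ ♙ ♙ ♙ ♙ ♙ ·
♖ ♘ ♗ ♕ ♔ ♗ ♘ ♖


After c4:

♜ ♞ ♝ ♛ ♚ ♝ ♞ ♜
♟ ♟ ♟ ♟ · ♟ ♟ ♟
· · · · · · · ·
· · · · ♟ · · ·
· · ♙ · · · · ♙
· · · · · · · ·
♙ ♙ · ♙ ♙ ♙ ♙ ·
♖ ♘ ♗ ♕ ♔ ♗ ♘ ♖


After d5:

♜ ♞ ♝ ♛ ♚ ♝ ♞ ♜
♟ ♟ ♟ · · ♟ ♟ ♟
· · · · · · · ·
· · · ♟ ♟ · · ·
· · ♙ · · · · ♙
· · · · · · · ·
♙ ♙ · ♙ ♙ ♙ ♙ ·
♖ ♘ ♗ ♕ ♔ ♗ ♘ ♖


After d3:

♜ ♞ ♝ ♛ ♚ ♝ ♞ ♜
♟ ♟ ♟ · · ♟ ♟ ♟
· · · · · · · ·
· · · ♟ ♟ · · ·
· · ♙ · · · · ♙
· · · ♙ · · · ·
♙ ♙ · · ♙ ♙ ♙ ·
♖ ♘ ♗ ♕ ♔ ♗ ♘ ♖


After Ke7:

♜ ♞ ♝ ♛ · ♝ ♞ ♜
♟ ♟ ♟ · ♚ ♟ ♟ ♟
· · · · · · · ·
· · · ♟ ♟ · · ·
· · ♙ · · · · ♙
· · · ♙ · · · ·
♙ ♙ · · ♙ ♙ ♙ ·
♖ ♘ ♗ ♕ ♔ ♗ ♘ ♖


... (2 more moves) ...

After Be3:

♜ ♞ ♝ ♛ · ♝ ♞ ♜
· ♟ ♟ · ♚ ♟ ♟ ♟
♟ · · · · · · ·
· · · ♟ ♟ · · ·
· · ♙ · · ♙ · ♙
· · · ♙ ♗ · · ·
♙ ♙ · · ♙ · ♙ ·
♖ ♘ · ♕ ♔ ♗ ♘ ♖


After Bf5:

♜ ♞ · ♛ · ♝ ♞ ♜
· ♟ ♟ · ♚ ♟ ♟ ♟
♟ · · · · · · ·
· · · ♟ ♟ ♝ · ·
· · ♙ · · ♙ · ♙
· · · ♙ ♗ · · ·
♙ ♙ · · ♙ · ♙ ·
♖ ♘ · ♕ ♔ ♗ ♘ ♖



  a b c d e f g h
  ─────────────────
8│♜ ♞ · ♛ · ♝ ♞ ♜│8
7│· ♟ ♟ · ♚ ♟ ♟ ♟│7
6│♟ · · · · · · ·│6
5│· · · ♟ ♟ ♝ · ·│5
4│· · ♙ · · ♙ · ♙│4
3│· · · ♙ ♗ · · ·│3
2│♙ ♙ · · ♙ · ♙ ·│2
1│♖ ♘ · ♕ ♔ ♗ ♘ ♖│1
  ─────────────────
  a b c d e f g h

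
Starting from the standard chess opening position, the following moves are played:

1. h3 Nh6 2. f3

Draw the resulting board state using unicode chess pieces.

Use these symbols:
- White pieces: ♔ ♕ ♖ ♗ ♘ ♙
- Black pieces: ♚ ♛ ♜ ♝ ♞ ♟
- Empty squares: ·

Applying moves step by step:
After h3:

♜ ♞ ♝ ♛ ♚ ♝ ♞ ♜
♟ ♟ ♟ ♟ ♟ ♟ ♟ ♟
· · · · · · · ·
· · · · · · · ·
· · · · · · · ·
· · · · · · · ♙
♙ ♙ ♙ ♙ ♙ ♙ ♙ ·
♖ ♘ ♗ ♕ ♔ ♗ ♘ ♖


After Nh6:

♜ ♞ ♝ ♛ ♚ ♝ · ♜
♟ ♟ ♟ ♟ ♟ ♟ ♟ ♟
· · · · · · · ♞
· · · · · · · ·
· · · · · · · ·
· · · · · · · ♙
♙ ♙ ♙ ♙ ♙ ♙ ♙ ·
♖ ♘ ♗ ♕ ♔ ♗ ♘ ♖


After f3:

♜ ♞ ♝ ♛ ♚ ♝ · ♜
♟ ♟ ♟ ♟ ♟ ♟ ♟ ♟
· · · · · · · ♞
· · · · · · · ·
· · · · · · · ·
· · · · · ♙ · ♙
♙ ♙ ♙ ♙ ♙ · ♙ ·
♖ ♘ ♗ ♕ ♔ ♗ ♘ ♖



  a b c d e f g h
  ─────────────────
8│♜ ♞ ♝ ♛ ♚ ♝ · ♜│8
7│♟ ♟ ♟ ♟ ♟ ♟ ♟ ♟│7
6│· · · · · · · ♞│6
5│· · · · · · · ·│5
4│· · · · · · · ·│4
3│· · · · · ♙ · ♙│3
2│♙ ♙ ♙ ♙ ♙ · ♙ ·│2
1│♖ ♘ ♗ ♕ ♔ ♗ ♘ ♖│1
  ─────────────────
  a b c d e f g h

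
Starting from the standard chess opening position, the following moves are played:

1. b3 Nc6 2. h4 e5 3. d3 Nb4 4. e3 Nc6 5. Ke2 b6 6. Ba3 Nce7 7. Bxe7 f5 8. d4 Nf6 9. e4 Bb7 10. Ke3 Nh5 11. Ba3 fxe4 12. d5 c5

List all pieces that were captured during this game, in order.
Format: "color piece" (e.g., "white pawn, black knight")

Tracking captures:
  Bxe7: captured black knight
  fxe4: captured white pawn

black knight, white pawn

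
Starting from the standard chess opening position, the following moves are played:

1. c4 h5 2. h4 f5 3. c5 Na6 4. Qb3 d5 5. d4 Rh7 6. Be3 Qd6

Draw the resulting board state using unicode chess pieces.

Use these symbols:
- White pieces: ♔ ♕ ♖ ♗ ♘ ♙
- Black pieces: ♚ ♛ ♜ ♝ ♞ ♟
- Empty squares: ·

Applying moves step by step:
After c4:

♜ ♞ ♝ ♛ ♚ ♝ ♞ ♜
♟ ♟ ♟ ♟ ♟ ♟ ♟ ♟
· · · · · · · ·
· · · · · · · ·
· · ♙ · · · · ·
· · · · · · · ·
♙ ♙ · ♙ ♙ ♙ ♙ ♙
♖ ♘ ♗ ♕ ♔ ♗ ♘ ♖


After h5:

♜ ♞ ♝ ♛ ♚ ♝ ♞ ♜
♟ ♟ ♟ ♟ ♟ ♟ ♟ ·
· · · · · · · ·
· · · · · · · ♟
· · ♙ · · · · ·
· · · · · · · ·
♙ ♙ · ♙ ♙ ♙ ♙ ♙
♖ ♘ ♗ ♕ ♔ ♗ ♘ ♖


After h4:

♜ ♞ ♝ ♛ ♚ ♝ ♞ ♜
♟ ♟ ♟ ♟ ♟ ♟ ♟ ·
· · · · · · · ·
· · · · · · · ♟
· · ♙ · · · · ♙
· · · · · · · ·
♙ ♙ · ♙ ♙ ♙ ♙ ·
♖ ♘ ♗ ♕ ♔ ♗ ♘ ♖


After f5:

♜ ♞ ♝ ♛ ♚ ♝ ♞ ♜
♟ ♟ ♟ ♟ ♟ · ♟ ·
· · · · · · · ·
· · · · · ♟ · ♟
· · ♙ · · · · ♙
· · · · · · · ·
♙ ♙ · ♙ ♙ ♙ ♙ ·
♖ ♘ ♗ ♕ ♔ ♗ ♘ ♖


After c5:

♜ ♞ ♝ ♛ ♚ ♝ ♞ ♜
♟ ♟ ♟ ♟ ♟ · ♟ ·
· · · · · · · ·
· · ♙ · · ♟ · ♟
· · · · · · · ♙
· · · · · · · ·
♙ ♙ · ♙ ♙ ♙ ♙ ·
♖ ♘ ♗ ♕ ♔ ♗ ♘ ♖


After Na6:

♜ · ♝ ♛ ♚ ♝ ♞ ♜
♟ ♟ ♟ ♟ ♟ · ♟ ·
♞ · · · · · · ·
· · ♙ · · ♟ · ♟
· · · · · · · ♙
· · · · · · · ·
♙ ♙ · ♙ ♙ ♙ ♙ ·
♖ ♘ ♗ ♕ ♔ ♗ ♘ ♖


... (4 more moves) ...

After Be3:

♜ · ♝ ♛ ♚ ♝ ♞ ·
♟ ♟ ♟ · ♟ · ♟ ♜
♞ · · · · · · ·
· · ♙ ♟ · ♟ · ♟
· · · ♙ · · · ♙
· ♕ · · ♗ · · ·
♙ ♙ · · ♙ ♙ ♙ ·
♖ ♘ · · ♔ ♗ ♘ ♖


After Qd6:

♜ · ♝ · ♚ ♝ ♞ ·
♟ ♟ ♟ · ♟ · ♟ ♜
♞ · · ♛ · · · ·
· · ♙ ♟ · ♟ · ♟
· · · ♙ · · · ♙
· ♕ · · ♗ · · ·
♙ ♙ · · ♙ ♙ ♙ ·
♖ ♘ · · ♔ ♗ ♘ ♖



  a b c d e f g h
  ─────────────────
8│♜ · ♝ · ♚ ♝ ♞ ·│8
7│♟ ♟ ♟ · ♟ · ♟ ♜│7
6│♞ · · ♛ · · · ·│6
5│· · ♙ ♟ · ♟ · ♟│5
4│· · · ♙ · · · ♙│4
3│· ♕ · · ♗ · · ·│3
2│♙ ♙ · · ♙ ♙ ♙ ·│2
1│♖ ♘ · · ♔ ♗ ♘ ♖│1
  ─────────────────
  a b c d e f g h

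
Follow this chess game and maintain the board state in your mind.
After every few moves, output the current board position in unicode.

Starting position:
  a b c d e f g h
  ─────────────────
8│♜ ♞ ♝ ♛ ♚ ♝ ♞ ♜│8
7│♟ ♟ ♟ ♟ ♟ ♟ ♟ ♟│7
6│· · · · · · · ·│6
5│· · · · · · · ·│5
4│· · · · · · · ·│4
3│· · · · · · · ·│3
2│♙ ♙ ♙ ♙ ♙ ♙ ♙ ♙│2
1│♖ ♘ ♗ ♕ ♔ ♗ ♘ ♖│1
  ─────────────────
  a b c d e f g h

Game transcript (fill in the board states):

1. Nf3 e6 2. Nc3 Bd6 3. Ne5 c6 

  a b c d e f g h
  ─────────────────
8│♜ ♞ ♝ ♛ ♚ · ♞ ♜│8
7│♟ ♟ · ♟ · ♟ ♟ ♟│7
6│· · ♟ ♝ ♟ · · ·│6
5│· · · · ♘ · · ·│5
4│· · · · · · · ·│4
3│· · ♘ · · · · ·│3
2│♙ ♙ ♙ ♙ ♙ ♙ ♙ ♙│2
1│♖ · ♗ ♕ ♔ ♗ · ♖│1
  ─────────────────
  a b c d e f g h

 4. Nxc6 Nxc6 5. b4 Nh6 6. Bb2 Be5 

  a b c d e f g h
  ─────────────────
8│♜ · ♝ ♛ ♚ · · ♜│8
7│♟ ♟ · ♟ · ♟ ♟ ♟│7
6│· · ♞ · ♟ · · ♞│6
5│· · · · ♝ · · ·│5
4│· ♙ · · · · · ·│4
3│· · ♘ · · · · ·│3
2│♙ ♗ ♙ ♙ ♙ ♙ ♙ ♙│2
1│♖ · · ♕ ♔ ♗ · ♖│1
  ─────────────────
  a b c d e f g h

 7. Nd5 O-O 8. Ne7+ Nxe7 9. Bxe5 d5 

  a b c d e f g h
  ─────────────────
8│♜ · ♝ ♛ · ♜ ♚ ·│8
7│♟ ♟ · · ♞ ♟ ♟ ♟│7
6│· · · · ♟ · · ♞│6
5│· · · ♟ ♗ · · ·│5
4│· ♙ · · · · · ·│4
3│· · · · · · · ·│3
2│♙ · ♙ ♙ ♙ ♙ ♙ ♙│2
1│♖ · · ♕ ♔ ♗ · ♖│1
  ─────────────────
  a b c d e f g h

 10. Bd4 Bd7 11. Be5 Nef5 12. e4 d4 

  a b c d e f g h
  ─────────────────
8│♜ · · ♛ · ♜ ♚ ·│8
7│♟ ♟ · ♝ · ♟ ♟ ♟│7
6│· · · · ♟ · · ♞│6
5│· · · · ♗ ♞ · ·│5
4│· ♙ · ♟ ♙ · · ·│4
3│· · · · · · · ·│3
2│♙ · ♙ ♙ · ♙ ♙ ♙│2
1│♖ · · ♕ ♔ ♗ · ♖│1
  ─────────────────
  a b c d e f g h

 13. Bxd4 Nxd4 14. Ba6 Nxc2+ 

  a b c d e f g h
  ─────────────────
8│♜ · · ♛ · ♜ ♚ ·│8
7│♟ ♟ · ♝ · ♟ ♟ ♟│7
6│♗ · · · ♟ · · ♞│6
5│· · · · · · · ·│5
4│· ♙ · · ♙ · · ·│4
3│· · · · · · · ·│3
2│♙ · ♞ ♙ · ♙ ♙ ♙│2
1│♖ · · ♕ ♔ · · ♖│1
  ─────────────────
  a b c d e f g h


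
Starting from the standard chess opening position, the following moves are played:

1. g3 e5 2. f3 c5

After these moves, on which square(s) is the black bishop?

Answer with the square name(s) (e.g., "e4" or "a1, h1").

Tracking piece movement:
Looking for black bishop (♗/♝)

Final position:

  a b c d e f g h
  ─────────────────
8│♜ ♞ ♝ ♛ ♚ ♝ ♞ ♜│8
7│♟ ♟ · ♟ · ♟ ♟ ♟│7
6│· · · · · · · ·│6
5│· · ♟ · ♟ · · ·│5
4│· · · · · · · ·│4
3│· · · · · ♙ ♙ ·│3
2│♙ ♙ ♙ ♙ ♙ · · ♙│2
1│♖ ♘ ♗ ♕ ♔ ♗ ♘ ♖│1
  ─────────────────
  a b c d e f g h


c8, f8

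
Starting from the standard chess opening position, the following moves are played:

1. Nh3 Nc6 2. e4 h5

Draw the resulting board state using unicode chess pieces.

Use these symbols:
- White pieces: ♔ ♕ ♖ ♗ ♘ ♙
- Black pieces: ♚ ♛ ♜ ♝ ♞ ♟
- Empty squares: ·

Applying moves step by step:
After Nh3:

♜ ♞ ♝ ♛ ♚ ♝ ♞ ♜
♟ ♟ ♟ ♟ ♟ ♟ ♟ ♟
· · · · · · · ·
· · · · · · · ·
· · · · · · · ·
· · · · · · · ♘
♙ ♙ ♙ ♙ ♙ ♙ ♙ ♙
♖ ♘ ♗ ♕ ♔ ♗ · ♖


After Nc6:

♜ · ♝ ♛ ♚ ♝ ♞ ♜
♟ ♟ ♟ ♟ ♟ ♟ ♟ ♟
· · ♞ · · · · ·
· · · · · · · ·
· · · · · · · ·
· · · · · · · ♘
♙ ♙ ♙ ♙ ♙ ♙ ♙ ♙
♖ ♘ ♗ ♕ ♔ ♗ · ♖


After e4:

♜ · ♝ ♛ ♚ ♝ ♞ ♜
♟ ♟ ♟ ♟ ♟ ♟ ♟ ♟
· · ♞ · · · · ·
· · · · · · · ·
· · · · ♙ · · ·
· · · · · · · ♘
♙ ♙ ♙ ♙ · ♙ ♙ ♙
♖ ♘ ♗ ♕ ♔ ♗ · ♖


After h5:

♜ · ♝ ♛ ♚ ♝ ♞ ♜
♟ ♟ ♟ ♟ ♟ ♟ ♟ ·
· · ♞ · · · · ·
· · · · · · · ♟
· · · · ♙ · · ·
· · · · · · · ♘
♙ ♙ ♙ ♙ · ♙ ♙ ♙
♖ ♘ ♗ ♕ ♔ ♗ · ♖



  a b c d e f g h
  ─────────────────
8│♜ · ♝ ♛ ♚ ♝ ♞ ♜│8
7│♟ ♟ ♟ ♟ ♟ ♟ ♟ ·│7
6│· · ♞ · · · · ·│6
5│· · · · · · · ♟│5
4│· · · · ♙ · · ·│4
3│· · · · · · · ♘│3
2│♙ ♙ ♙ ♙ · ♙ ♙ ♙│2
1│♖ ♘ ♗ ♕ ♔ ♗ · ♖│1
  ─────────────────
  a b c d e f g h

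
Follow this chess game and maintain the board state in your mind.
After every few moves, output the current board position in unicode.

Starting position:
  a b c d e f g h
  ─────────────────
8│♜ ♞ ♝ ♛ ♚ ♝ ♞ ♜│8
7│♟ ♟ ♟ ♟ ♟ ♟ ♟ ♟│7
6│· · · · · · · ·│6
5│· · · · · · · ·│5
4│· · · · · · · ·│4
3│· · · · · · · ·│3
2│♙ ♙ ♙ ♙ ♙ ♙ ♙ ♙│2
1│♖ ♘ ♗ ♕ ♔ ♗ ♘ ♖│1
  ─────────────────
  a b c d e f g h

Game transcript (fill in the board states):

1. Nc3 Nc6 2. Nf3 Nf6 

  a b c d e f g h
  ─────────────────
8│♜ · ♝ ♛ ♚ ♝ · ♜│8
7│♟ ♟ ♟ ♟ ♟ ♟ ♟ ♟│7
6│· · ♞ · · ♞ · ·│6
5│· · · · · · · ·│5
4│· · · · · · · ·│4
3│· · ♘ · · ♘ · ·│3
2│♙ ♙ ♙ ♙ ♙ ♙ ♙ ♙│2
1│♖ · ♗ ♕ ♔ ♗ · ♖│1
  ─────────────────
  a b c d e f g h

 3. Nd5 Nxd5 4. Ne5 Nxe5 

  a b c d e f g h
  ─────────────────
8│♜ · ♝ ♛ ♚ ♝ · ♜│8
7│♟ ♟ ♟ ♟ ♟ ♟ ♟ ♟│7
6│· · · · · · · ·│6
5│· · · ♞ ♞ · · ·│5
4│· · · · · · · ·│4
3│· · · · · · · ·│3
2│♙ ♙ ♙ ♙ ♙ ♙ ♙ ♙│2
1│♖ · ♗ ♕ ♔ ♗ · ♖│1
  ─────────────────
  a b c d e f g h

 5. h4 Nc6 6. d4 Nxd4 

  a b c d e f g h
  ─────────────────
8│♜ · ♝ ♛ ♚ ♝ · ♜│8
7│♟ ♟ ♟ ♟ ♟ ♟ ♟ ♟│7
6│· · · · · · · ·│6
5│· · · ♞ · · · ·│5
4│· · · ♞ · · · ♙│4
3│· · · · · · · ·│3
2│♙ ♙ ♙ · ♙ ♙ ♙ ·│2
1│♖ · ♗ ♕ ♔ ♗ · ♖│1
  ─────────────────
  a b c d e f g h

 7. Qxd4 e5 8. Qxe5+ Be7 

  a b c d e f g h
  ─────────────────
8│♜ · ♝ ♛ ♚ · · ♜│8
7│♟ ♟ ♟ ♟ ♝ ♟ ♟ ♟│7
6│· · · · · · · ·│6
5│· · · ♞ ♕ · · ·│5
4│· · · · · · · ♙│4
3│· · · · · · · ·│3
2│♙ ♙ ♙ · ♙ ♙ ♙ ·│2
1│♖ · ♗ · ♔ ♗ · ♖│1
  ─────────────────
  a b c d e f g h

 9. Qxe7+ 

  a b c d e f g h
  ─────────────────
8│♜ · ♝ ♛ ♚ · · ♜│8
7│♟ ♟ ♟ ♟ ♕ ♟ ♟ ♟│7
6│· · · · · · · ·│6
5│· · · ♞ · · · ·│5
4│· · · · · · · ♙│4
3│· · · · · · · ·│3
2│♙ ♙ ♙ · ♙ ♙ ♙ ·│2
1│♖ · ♗ · ♔ ♗ · ♖│1
  ─────────────────
  a b c d e f g h


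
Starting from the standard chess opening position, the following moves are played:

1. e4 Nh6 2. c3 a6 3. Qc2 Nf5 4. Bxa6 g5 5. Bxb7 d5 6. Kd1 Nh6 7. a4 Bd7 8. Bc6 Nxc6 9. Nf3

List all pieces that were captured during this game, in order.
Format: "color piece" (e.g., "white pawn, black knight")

Tracking captures:
  Bxa6: captured black pawn
  Bxb7: captured black pawn
  Nxc6: captured white bishop

black pawn, black pawn, white bishop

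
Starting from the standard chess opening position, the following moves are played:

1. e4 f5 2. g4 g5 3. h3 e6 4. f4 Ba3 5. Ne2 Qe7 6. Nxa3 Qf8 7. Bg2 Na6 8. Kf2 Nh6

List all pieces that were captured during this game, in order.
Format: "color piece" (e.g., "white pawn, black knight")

Tracking captures:
  Nxa3: captured black bishop

black bishop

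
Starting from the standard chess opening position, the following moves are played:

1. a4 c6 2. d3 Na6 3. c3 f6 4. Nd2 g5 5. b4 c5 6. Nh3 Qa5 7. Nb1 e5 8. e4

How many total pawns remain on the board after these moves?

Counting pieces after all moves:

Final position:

  a b c d e f g h
  ─────────────────
8│♜ · ♝ · ♚ ♝ ♞ ♜│8
7│♟ ♟ · ♟ · · · ♟│7
6│♞ · · · · ♟ · ·│6
5│♛ · ♟ · ♟ · ♟ ·│5
4│♙ ♙ · · ♙ · · ·│4
3│· · ♙ ♙ · · · ♘│3
2│· · · · · ♙ ♙ ♙│2
1│♖ ♘ ♗ ♕ ♔ ♗ · ♖│1
  ─────────────────
  a b c d e f g h


16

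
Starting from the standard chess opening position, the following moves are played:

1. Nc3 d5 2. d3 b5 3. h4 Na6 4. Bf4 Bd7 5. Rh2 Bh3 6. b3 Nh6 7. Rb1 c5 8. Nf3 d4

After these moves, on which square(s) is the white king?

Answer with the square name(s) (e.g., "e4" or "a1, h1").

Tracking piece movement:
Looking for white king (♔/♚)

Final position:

  a b c d e f g h
  ─────────────────
8│♜ · · ♛ ♚ ♝ · ♜│8
7│♟ · · · ♟ ♟ ♟ ♟│7
6│♞ · · · · · · ♞│6
5│· ♟ ♟ · · · · ·│5
4│· · · ♟ · ♗ · ♙│4
3│· ♙ ♘ ♙ · ♘ · ♝│3
2│♙ · ♙ · ♙ ♙ ♙ ♖│2
1│· ♖ · ♕ ♔ ♗ · ·│1
  ─────────────────
  a b c d e f g h


e1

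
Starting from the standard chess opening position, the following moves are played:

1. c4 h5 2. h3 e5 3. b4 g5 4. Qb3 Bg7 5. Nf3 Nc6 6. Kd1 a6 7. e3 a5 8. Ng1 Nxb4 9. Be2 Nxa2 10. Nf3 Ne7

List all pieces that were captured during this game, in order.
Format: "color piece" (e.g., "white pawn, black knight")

Tracking captures:
  Nxb4: captured white pawn
  Nxa2: captured white pawn

white pawn, white pawn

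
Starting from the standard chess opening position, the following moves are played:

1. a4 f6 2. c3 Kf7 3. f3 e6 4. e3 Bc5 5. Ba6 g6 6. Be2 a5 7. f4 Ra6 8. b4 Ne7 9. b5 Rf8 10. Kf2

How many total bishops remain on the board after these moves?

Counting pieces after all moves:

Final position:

  a b c d e f g h
  ─────────────────
8│· ♞ ♝ ♛ · ♜ · ·│8
7│· ♟ ♟ ♟ ♞ ♚ · ♟│7
6│♜ · · · ♟ ♟ ♟ ·│6
5│♟ ♙ ♝ · · · · ·│5
4│♙ · · · · ♙ · ·│4
3│· · ♙ · ♙ · · ·│3
2│· · · ♙ ♗ ♔ ♙ ♙│2
1│♖ ♘ ♗ ♕ · · ♘ ♖│1
  ─────────────────
  a b c d e f g h


4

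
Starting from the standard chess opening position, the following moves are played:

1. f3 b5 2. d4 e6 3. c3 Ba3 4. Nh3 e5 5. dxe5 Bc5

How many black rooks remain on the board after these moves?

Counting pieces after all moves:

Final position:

  a b c d e f g h
  ─────────────────
8│♜ ♞ ♝ ♛ ♚ · ♞ ♜│8
7│♟ · ♟ ♟ · ♟ ♟ ♟│7
6│· · · · · · · ·│6
5│· ♟ ♝ · ♙ · · ·│5
4│· · · · · · · ·│4
3│· · ♙ · · ♙ · ♘│3
2│♙ ♙ · · ♙ · ♙ ♙│2
1│♖ ♘ ♗ ♕ ♔ ♗ · ♖│1
  ─────────────────
  a b c d e f g h


2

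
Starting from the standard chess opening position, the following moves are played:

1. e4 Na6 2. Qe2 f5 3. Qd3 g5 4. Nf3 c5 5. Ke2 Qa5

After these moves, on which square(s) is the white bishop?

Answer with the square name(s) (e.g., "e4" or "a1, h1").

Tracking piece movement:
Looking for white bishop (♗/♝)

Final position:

  a b c d e f g h
  ─────────────────
8│♜ · ♝ · ♚ ♝ ♞ ♜│8
7│♟ ♟ · ♟ ♟ · · ♟│7
6│♞ · · · · · · ·│6
5│♛ · ♟ · · ♟ ♟ ·│5
4│· · · · ♙ · · ·│4
3│· · · ♕ · ♘ · ·│3
2│♙ ♙ ♙ ♙ ♔ ♙ ♙ ♙│2
1│♖ ♘ ♗ · · ♗ · ♖│1
  ─────────────────
  a b c d e f g h


c1, f1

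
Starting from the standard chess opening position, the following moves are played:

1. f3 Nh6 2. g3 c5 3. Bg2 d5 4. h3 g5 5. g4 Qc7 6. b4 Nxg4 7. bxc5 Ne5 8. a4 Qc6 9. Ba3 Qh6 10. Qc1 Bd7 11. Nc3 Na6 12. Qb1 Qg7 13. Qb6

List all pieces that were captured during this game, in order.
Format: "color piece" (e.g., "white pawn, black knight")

Tracking captures:
  Nxg4: captured white pawn
  bxc5: captured black pawn

white pawn, black pawn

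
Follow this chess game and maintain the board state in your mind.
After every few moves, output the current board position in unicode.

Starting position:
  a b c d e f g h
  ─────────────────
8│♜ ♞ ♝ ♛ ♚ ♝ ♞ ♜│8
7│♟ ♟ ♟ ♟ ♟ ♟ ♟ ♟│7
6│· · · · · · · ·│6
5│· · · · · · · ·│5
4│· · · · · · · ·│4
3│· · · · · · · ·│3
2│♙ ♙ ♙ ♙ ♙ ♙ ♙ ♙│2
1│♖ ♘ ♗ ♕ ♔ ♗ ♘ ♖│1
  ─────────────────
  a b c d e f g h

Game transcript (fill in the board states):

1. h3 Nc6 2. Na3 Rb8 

  a b c d e f g h
  ─────────────────
8│· ♜ ♝ ♛ ♚ ♝ ♞ ♜│8
7│♟ ♟ ♟ ♟ ♟ ♟ ♟ ♟│7
6│· · ♞ · · · · ·│6
5│· · · · · · · ·│5
4│· · · · · · · ·│4
3│♘ · · · · · · ♙│3
2│♙ ♙ ♙ ♙ ♙ ♙ ♙ ·│2
1│♖ · ♗ ♕ ♔ ♗ ♘ ♖│1
  ─────────────────
  a b c d e f g h

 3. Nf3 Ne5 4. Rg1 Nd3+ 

  a b c d e f g h
  ─────────────────
8│· ♜ ♝ ♛ ♚ ♝ ♞ ♜│8
7│♟ ♟ ♟ ♟ ♟ ♟ ♟ ♟│7
6│· · · · · · · ·│6
5│· · · · · · · ·│5
4│· · · · · · · ·│4
3│♘ · · ♞ · ♘ · ♙│3
2│♙ ♙ ♙ ♙ ♙ ♙ ♙ ·│2
1│♖ · ♗ ♕ ♔ ♗ ♖ ·│1
  ─────────────────
  a b c d e f g h

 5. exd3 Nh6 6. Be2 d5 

  a b c d e f g h
  ─────────────────
8│· ♜ ♝ ♛ ♚ ♝ · ♜│8
7│♟ ♟ ♟ · ♟ ♟ ♟ ♟│7
6│· · · · · · · ♞│6
5│· · · ♟ · · · ·│5
4│· · · · · · · ·│4
3│♘ · · ♙ · ♘ · ♙│3
2│♙ ♙ ♙ ♙ ♗ ♙ ♙ ·│2
1│♖ · ♗ ♕ ♔ · ♖ ·│1
  ─────────────────
  a b c d e f g h

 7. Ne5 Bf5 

  a b c d e f g h
  ─────────────────
8│· ♜ · ♛ ♚ ♝ · ♜│8
7│♟ ♟ ♟ · ♟ ♟ ♟ ♟│7
6│· · · · · · · ♞│6
5│· · · ♟ ♘ ♝ · ·│5
4│· · · · · · · ·│4
3│♘ · · ♙ · · · ♙│3
2│♙ ♙ ♙ ♙ ♗ ♙ ♙ ·│2
1│♖ · ♗ ♕ ♔ · ♖ ·│1
  ─────────────────
  a b c d e f g h


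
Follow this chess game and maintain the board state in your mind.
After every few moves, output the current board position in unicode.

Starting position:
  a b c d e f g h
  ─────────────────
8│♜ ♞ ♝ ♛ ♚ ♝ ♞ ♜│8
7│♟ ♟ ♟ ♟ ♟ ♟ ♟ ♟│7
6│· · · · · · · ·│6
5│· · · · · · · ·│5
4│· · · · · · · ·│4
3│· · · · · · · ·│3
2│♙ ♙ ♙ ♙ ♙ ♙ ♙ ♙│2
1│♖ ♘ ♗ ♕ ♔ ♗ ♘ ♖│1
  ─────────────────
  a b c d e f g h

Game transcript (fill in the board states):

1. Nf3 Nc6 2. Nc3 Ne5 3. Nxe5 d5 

  a b c d e f g h
  ─────────────────
8│♜ · ♝ ♛ ♚ ♝ ♞ ♜│8
7│♟ ♟ ♟ · ♟ ♟ ♟ ♟│7
6│· · · · · · · ·│6
5│· · · ♟ ♘ · · ·│5
4│· · · · · · · ·│4
3│· · ♘ · · · · ·│3
2│♙ ♙ ♙ ♙ ♙ ♙ ♙ ♙│2
1│♖ · ♗ ♕ ♔ ♗ · ♖│1
  ─────────────────
  a b c d e f g h

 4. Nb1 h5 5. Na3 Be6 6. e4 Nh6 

  a b c d e f g h
  ─────────────────
8│♜ · · ♛ ♚ ♝ · ♜│8
7│♟ ♟ ♟ · ♟ ♟ ♟ ·│7
6│· · · · ♝ · · ♞│6
5│· · · ♟ ♘ · · ♟│5
4│· · · · ♙ · · ·│4
3│♘ · · · · · · ·│3
2│♙ ♙ ♙ ♙ · ♙ ♙ ♙│2
1│♖ · ♗ ♕ ♔ ♗ · ♖│1
  ─────────────────
  a b c d e f g h

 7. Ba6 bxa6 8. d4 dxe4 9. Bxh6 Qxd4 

  a b c d e f g h
  ─────────────────
8│♜ · · · ♚ ♝ · ♜│8
7│♟ · ♟ · ♟ ♟ ♟ ·│7
6│♟ · · · ♝ · · ♗│6
5│· · · · ♘ · · ♟│5
4│· · · ♛ ♟ · · ·│4
3│♘ · · · · · · ·│3
2│♙ ♙ ♙ · · ♙ ♙ ♙│2
1│♖ · · ♕ ♔ · · ♖│1
  ─────────────────
  a b c d e f g h

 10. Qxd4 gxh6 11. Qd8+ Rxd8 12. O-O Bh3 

  a b c d e f g h
  ─────────────────
8│· · · ♜ ♚ ♝ · ♜│8
7│♟ · ♟ · ♟ ♟ · ·│7
6│♟ · · · · · · ♟│6
5│· · · · ♘ · · ♟│5
4│· · · · ♟ · · ·│4
3│♘ · · · · · · ♝│3
2│♙ ♙ ♙ · · ♙ ♙ ♙│2
1│♖ · · · · ♖ ♔ ·│1
  ─────────────────
  a b c d e f g h

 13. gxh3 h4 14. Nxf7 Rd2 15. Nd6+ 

  a b c d e f g h
  ─────────────────
8│· · · · ♚ ♝ · ♜│8
7│♟ · ♟ · ♟ · · ·│7
6│♟ · · ♘ · · · ♟│6
5│· · · · · · · ·│5
4│· · · · ♟ · · ♟│4
3│♘ · · · · · · ♙│3
2│♙ ♙ ♙ ♜ · ♙ · ♙│2
1│♖ · · · · ♖ ♔ ·│1
  ─────────────────
  a b c d e f g h


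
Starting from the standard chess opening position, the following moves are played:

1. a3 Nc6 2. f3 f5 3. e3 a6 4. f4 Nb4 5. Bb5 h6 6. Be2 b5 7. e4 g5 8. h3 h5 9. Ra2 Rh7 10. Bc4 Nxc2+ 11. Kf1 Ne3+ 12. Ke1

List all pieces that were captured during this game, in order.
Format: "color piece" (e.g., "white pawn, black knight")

Tracking captures:
  Nxc2+: captured white pawn

white pawn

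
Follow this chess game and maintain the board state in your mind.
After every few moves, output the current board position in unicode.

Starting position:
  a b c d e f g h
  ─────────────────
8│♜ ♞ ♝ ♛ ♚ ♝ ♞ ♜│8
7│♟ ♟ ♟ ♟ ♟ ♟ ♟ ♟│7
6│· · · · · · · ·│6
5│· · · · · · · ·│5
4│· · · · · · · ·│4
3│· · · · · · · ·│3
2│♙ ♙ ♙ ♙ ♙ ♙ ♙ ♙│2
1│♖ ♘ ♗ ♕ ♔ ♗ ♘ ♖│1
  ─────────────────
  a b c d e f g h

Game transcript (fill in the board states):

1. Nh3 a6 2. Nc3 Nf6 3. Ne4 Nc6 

  a b c d e f g h
  ─────────────────
8│♜ · ♝ ♛ ♚ ♝ · ♜│8
7│· ♟ ♟ ♟ ♟ ♟ ♟ ♟│7
6│♟ · ♞ · · ♞ · ·│6
5│· · · · · · · ·│5
4│· · · · ♘ · · ·│4
3│· · · · · · · ♘│3
2│♙ ♙ ♙ ♙ ♙ ♙ ♙ ♙│2
1│♖ · ♗ ♕ ♔ ♗ · ♖│1
  ─────────────────
  a b c d e f g h

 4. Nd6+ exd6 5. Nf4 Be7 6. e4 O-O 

  a b c d e f g h
  ─────────────────
8│♜ · ♝ ♛ · ♜ ♚ ·│8
7│· ♟ ♟ ♟ ♝ ♟ ♟ ♟│7
6│♟ · ♞ ♟ · ♞ · ·│6
5│· · · · · · · ·│5
4│· · · · ♙ ♘ · ·│4
3│· · · · · · · ·│3
2│♙ ♙ ♙ ♙ · ♙ ♙ ♙│2
1│♖ · ♗ ♕ ♔ ♗ · ♖│1
  ─────────────────
  a b c d e f g h

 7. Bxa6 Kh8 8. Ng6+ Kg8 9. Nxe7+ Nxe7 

  a b c d e f g h
  ─────────────────
8│♜ · ♝ ♛ · ♜ ♚ ·│8
7│· ♟ ♟ ♟ ♞ ♟ ♟ ♟│7
6│♗ · · ♟ · ♞ · ·│6
5│· · · · · · · ·│5
4│· · · · ♙ · · ·│4
3│· · · · · · · ·│3
2│♙ ♙ ♙ ♙ · ♙ ♙ ♙│2
1│♖ · ♗ ♕ ♔ · · ♖│1
  ─────────────────
  a b c d e f g h

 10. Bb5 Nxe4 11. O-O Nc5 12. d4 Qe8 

  a b c d e f g h
  ─────────────────
8│♜ · ♝ · ♛ ♜ ♚ ·│8
7│· ♟ ♟ ♟ ♞ ♟ ♟ ♟│7
6│· · · ♟ · · · ·│6
5│· ♗ ♞ · · · · ·│5
4│· · · ♙ · · · ·│4
3│· · · · · · · ·│3
2│♙ ♙ ♙ · · ♙ ♙ ♙│2
1│♖ · ♗ ♕ · ♖ ♔ ·│1
  ─────────────────
  a b c d e f g h



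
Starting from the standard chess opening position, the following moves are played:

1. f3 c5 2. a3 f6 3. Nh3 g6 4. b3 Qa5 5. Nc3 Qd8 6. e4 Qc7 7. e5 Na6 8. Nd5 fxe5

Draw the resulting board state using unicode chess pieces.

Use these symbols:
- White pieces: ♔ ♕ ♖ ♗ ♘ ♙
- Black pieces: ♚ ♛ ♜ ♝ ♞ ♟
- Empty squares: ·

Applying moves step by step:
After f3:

♜ ♞ ♝ ♛ ♚ ♝ ♞ ♜
♟ ♟ ♟ ♟ ♟ ♟ ♟ ♟
· · · · · · · ·
· · · · · · · ·
· · · · · · · ·
· · · · · ♙ · ·
♙ ♙ ♙ ♙ ♙ · ♙ ♙
♖ ♘ ♗ ♕ ♔ ♗ ♘ ♖


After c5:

♜ ♞ ♝ ♛ ♚ ♝ ♞ ♜
♟ ♟ · ♟ ♟ ♟ ♟ ♟
· · · · · · · ·
· · ♟ · · · · ·
· · · · · · · ·
· · · · · ♙ · ·
♙ ♙ ♙ ♙ ♙ · ♙ ♙
♖ ♘ ♗ ♕ ♔ ♗ ♘ ♖


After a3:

♜ ♞ ♝ ♛ ♚ ♝ ♞ ♜
♟ ♟ · ♟ ♟ ♟ ♟ ♟
· · · · · · · ·
· · ♟ · · · · ·
· · · · · · · ·
♙ · · · · ♙ · ·
· ♙ ♙ ♙ ♙ · ♙ ♙
♖ ♘ ♗ ♕ ♔ ♗ ♘ ♖


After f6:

♜ ♞ ♝ ♛ ♚ ♝ ♞ ♜
♟ ♟ · ♟ ♟ · ♟ ♟
· · · · · ♟ · ·
· · ♟ · · · · ·
· · · · · · · ·
♙ · · · · ♙ · ·
· ♙ ♙ ♙ ♙ · ♙ ♙
♖ ♘ ♗ ♕ ♔ ♗ ♘ ♖


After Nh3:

♜ ♞ ♝ ♛ ♚ ♝ ♞ ♜
♟ ♟ · ♟ ♟ · ♟ ♟
· · · · · ♟ · ·
· · ♟ · · · · ·
· · · · · · · ·
♙ · · · · ♙ · ♘
· ♙ ♙ ♙ ♙ · ♙ ♙
♖ ♘ ♗ ♕ ♔ ♗ · ♖


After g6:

♜ ♞ ♝ ♛ ♚ ♝ ♞ ♜
♟ ♟ · ♟ ♟ · · ♟
· · · · · ♟ ♟ ·
· · ♟ · · · · ·
· · · · · · · ·
♙ · · · · ♙ · ♘
· ♙ ♙ ♙ ♙ · ♙ ♙
♖ ♘ ♗ ♕ ♔ ♗ · ♖


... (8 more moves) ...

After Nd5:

♜ · ♝ · ♚ ♝ ♞ ♜
♟ ♟ ♛ ♟ ♟ · · ♟
♞ · · · · ♟ ♟ ·
· · ♟ ♘ ♙ · · ·
· · · · · · · ·
♙ ♙ · · · ♙ · ♘
· · ♙ ♙ · · ♙ ♙
♖ · ♗ ♕ ♔ ♗ · ♖


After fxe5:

♜ · ♝ · ♚ ♝ ♞ ♜
♟ ♟ ♛ ♟ ♟ · · ♟
♞ · · · · · ♟ ·
· · ♟ ♘ ♟ · · ·
· · · · · · · ·
♙ ♙ · · · ♙ · ♘
· · ♙ ♙ · · ♙ ♙
♖ · ♗ ♕ ♔ ♗ · ♖



  a b c d e f g h
  ─────────────────
8│♜ · ♝ · ♚ ♝ ♞ ♜│8
7│♟ ♟ ♛ ♟ ♟ · · ♟│7
6│♞ · · · · · ♟ ·│6
5│· · ♟ ♘ ♟ · · ·│5
4│· · · · · · · ·│4
3│♙ ♙ · · · ♙ · ♘│3
2│· · ♙ ♙ · · ♙ ♙│2
1│♖ · ♗ ♕ ♔ ♗ · ♖│1
  ─────────────────
  a b c d e f g h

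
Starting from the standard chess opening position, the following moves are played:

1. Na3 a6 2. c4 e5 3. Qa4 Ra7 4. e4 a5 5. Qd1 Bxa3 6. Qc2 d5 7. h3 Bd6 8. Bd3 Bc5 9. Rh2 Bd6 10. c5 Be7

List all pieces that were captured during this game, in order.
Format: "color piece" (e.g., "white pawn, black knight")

Tracking captures:
  Bxa3: captured white knight

white knight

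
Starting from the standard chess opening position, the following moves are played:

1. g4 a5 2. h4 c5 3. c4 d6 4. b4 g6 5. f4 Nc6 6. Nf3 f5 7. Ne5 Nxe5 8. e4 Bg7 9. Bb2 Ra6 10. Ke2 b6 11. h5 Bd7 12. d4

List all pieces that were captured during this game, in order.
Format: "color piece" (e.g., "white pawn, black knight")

Tracking captures:
  Nxe5: captured white knight

white knight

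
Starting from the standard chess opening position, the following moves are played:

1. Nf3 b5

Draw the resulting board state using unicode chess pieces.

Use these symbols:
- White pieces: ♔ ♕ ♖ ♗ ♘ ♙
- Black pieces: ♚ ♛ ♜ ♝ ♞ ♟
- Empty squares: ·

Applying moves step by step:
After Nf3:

♜ ♞ ♝ ♛ ♚ ♝ ♞ ♜
♟ ♟ ♟ ♟ ♟ ♟ ♟ ♟
· · · · · · · ·
· · · · · · · ·
· · · · · · · ·
· · · · · ♘ · ·
♙ ♙ ♙ ♙ ♙ ♙ ♙ ♙
♖ ♘ ♗ ♕ ♔ ♗ · ♖


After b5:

♜ ♞ ♝ ♛ ♚ ♝ ♞ ♜
♟ · ♟ ♟ ♟ ♟ ♟ ♟
· · · · · · · ·
· ♟ · · · · · ·
· · · · · · · ·
· · · · · ♘ · ·
♙ ♙ ♙ ♙ ♙ ♙ ♙ ♙
♖ ♘ ♗ ♕ ♔ ♗ · ♖



  a b c d e f g h
  ─────────────────
8│♜ ♞ ♝ ♛ ♚ ♝ ♞ ♜│8
7│♟ · ♟ ♟ ♟ ♟ ♟ ♟│7
6│· · · · · · · ·│6
5│· ♟ · · · · · ·│5
4│· · · · · · · ·│4
3│· · · · · ♘ · ·│3
2│♙ ♙ ♙ ♙ ♙ ♙ ♙ ♙│2
1│♖ ♘ ♗ ♕ ♔ ♗ · ♖│1
  ─────────────────
  a b c d e f g h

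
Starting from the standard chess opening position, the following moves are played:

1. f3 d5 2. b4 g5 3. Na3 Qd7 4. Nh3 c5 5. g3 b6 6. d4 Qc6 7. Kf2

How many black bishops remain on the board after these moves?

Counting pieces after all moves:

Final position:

  a b c d e f g h
  ─────────────────
8│♜ ♞ ♝ · ♚ ♝ ♞ ♜│8
7│♟ · · · ♟ ♟ · ♟│7
6│· ♟ ♛ · · · · ·│6
5│· · ♟ ♟ · · ♟ ·│5
4│· ♙ · ♙ · · · ·│4
3│♘ · · · · ♙ ♙ ♘│3
2│♙ · ♙ · ♙ ♔ · ♙│2
1│♖ · ♗ ♕ · ♗ · ♖│1
  ─────────────────
  a b c d e f g h


2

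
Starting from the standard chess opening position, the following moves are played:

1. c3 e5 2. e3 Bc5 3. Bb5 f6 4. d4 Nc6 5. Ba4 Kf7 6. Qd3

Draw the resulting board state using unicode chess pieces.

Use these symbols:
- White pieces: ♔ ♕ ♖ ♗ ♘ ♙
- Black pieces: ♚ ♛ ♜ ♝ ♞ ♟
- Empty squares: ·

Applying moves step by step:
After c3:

♜ ♞ ♝ ♛ ♚ ♝ ♞ ♜
♟ ♟ ♟ ♟ ♟ ♟ ♟ ♟
· · · · · · · ·
· · · · · · · ·
· · · · · · · ·
· · ♙ · · · · ·
♙ ♙ · ♙ ♙ ♙ ♙ ♙
♖ ♘ ♗ ♕ ♔ ♗ ♘ ♖


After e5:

♜ ♞ ♝ ♛ ♚ ♝ ♞ ♜
♟ ♟ ♟ ♟ · ♟ ♟ ♟
· · · · · · · ·
· · · · ♟ · · ·
· · · · · · · ·
· · ♙ · · · · ·
♙ ♙ · ♙ ♙ ♙ ♙ ♙
♖ ♘ ♗ ♕ ♔ ♗ ♘ ♖


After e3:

♜ ♞ ♝ ♛ ♚ ♝ ♞ ♜
♟ ♟ ♟ ♟ · ♟ ♟ ♟
· · · · · · · ·
· · · · ♟ · · ·
· · · · · · · ·
· · ♙ · ♙ · · ·
♙ ♙ · ♙ · ♙ ♙ ♙
♖ ♘ ♗ ♕ ♔ ♗ ♘ ♖


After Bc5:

♜ ♞ ♝ ♛ ♚ · ♞ ♜
♟ ♟ ♟ ♟ · ♟ ♟ ♟
· · · · · · · ·
· · ♝ · ♟ · · ·
· · · · · · · ·
· · ♙ · ♙ · · ·
♙ ♙ · ♙ · ♙ ♙ ♙
♖ ♘ ♗ ♕ ♔ ♗ ♘ ♖


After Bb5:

♜ ♞ ♝ ♛ ♚ · ♞ ♜
♟ ♟ ♟ ♟ · ♟ ♟ ♟
· · · · · · · ·
· ♗ ♝ · ♟ · · ·
· · · · · · · ·
· · ♙ · ♙ · · ·
♙ ♙ · ♙ · ♙ ♙ ♙
♖ ♘ ♗ ♕ ♔ · ♘ ♖


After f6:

♜ ♞ ♝ ♛ ♚ · ♞ ♜
♟ ♟ ♟ ♟ · · ♟ ♟
· · · · · ♟ · ·
· ♗ ♝ · ♟ · · ·
· · · · · · · ·
· · ♙ · ♙ · · ·
♙ ♙ · ♙ · ♙ ♙ ♙
♖ ♘ ♗ ♕ ♔ · ♘ ♖


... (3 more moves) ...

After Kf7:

♜ · ♝ ♛ · · ♞ ♜
♟ ♟ ♟ ♟ · ♚ ♟ ♟
· · ♞ · · ♟ · ·
· · ♝ · ♟ · · ·
♗ · · ♙ · · · ·
· · ♙ · ♙ · · ·
♙ ♙ · · · ♙ ♙ ♙
♖ ♘ ♗ ♕ ♔ · ♘ ♖


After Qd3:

♜ · ♝ ♛ · · ♞ ♜
♟ ♟ ♟ ♟ · ♚ ♟ ♟
· · ♞ · · ♟ · ·
· · ♝ · ♟ · · ·
♗ · · ♙ · · · ·
· · ♙ ♕ ♙ · · ·
♙ ♙ · · · ♙ ♙ ♙
♖ ♘ ♗ · ♔ · ♘ ♖



  a b c d e f g h
  ─────────────────
8│♜ · ♝ ♛ · · ♞ ♜│8
7│♟ ♟ ♟ ♟ · ♚ ♟ ♟│7
6│· · ♞ · · ♟ · ·│6
5│· · ♝ · ♟ · · ·│5
4│♗ · · ♙ · · · ·│4
3│· · ♙ ♕ ♙ · · ·│3
2│♙ ♙ · · · ♙ ♙ ♙│2
1│♖ ♘ ♗ · ♔ · ♘ ♖│1
  ─────────────────
  a b c d e f g h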